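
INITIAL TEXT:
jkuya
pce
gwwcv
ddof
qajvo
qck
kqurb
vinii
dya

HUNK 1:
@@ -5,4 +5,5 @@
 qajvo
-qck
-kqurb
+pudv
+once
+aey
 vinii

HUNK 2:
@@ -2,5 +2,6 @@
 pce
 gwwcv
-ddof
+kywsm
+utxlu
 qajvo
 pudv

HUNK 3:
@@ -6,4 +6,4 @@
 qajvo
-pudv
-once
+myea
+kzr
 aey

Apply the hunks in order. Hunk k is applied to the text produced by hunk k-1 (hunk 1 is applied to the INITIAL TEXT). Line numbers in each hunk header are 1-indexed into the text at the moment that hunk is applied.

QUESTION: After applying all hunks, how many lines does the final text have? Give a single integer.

Answer: 11

Derivation:
Hunk 1: at line 5 remove [qck,kqurb] add [pudv,once,aey] -> 10 lines: jkuya pce gwwcv ddof qajvo pudv once aey vinii dya
Hunk 2: at line 2 remove [ddof] add [kywsm,utxlu] -> 11 lines: jkuya pce gwwcv kywsm utxlu qajvo pudv once aey vinii dya
Hunk 3: at line 6 remove [pudv,once] add [myea,kzr] -> 11 lines: jkuya pce gwwcv kywsm utxlu qajvo myea kzr aey vinii dya
Final line count: 11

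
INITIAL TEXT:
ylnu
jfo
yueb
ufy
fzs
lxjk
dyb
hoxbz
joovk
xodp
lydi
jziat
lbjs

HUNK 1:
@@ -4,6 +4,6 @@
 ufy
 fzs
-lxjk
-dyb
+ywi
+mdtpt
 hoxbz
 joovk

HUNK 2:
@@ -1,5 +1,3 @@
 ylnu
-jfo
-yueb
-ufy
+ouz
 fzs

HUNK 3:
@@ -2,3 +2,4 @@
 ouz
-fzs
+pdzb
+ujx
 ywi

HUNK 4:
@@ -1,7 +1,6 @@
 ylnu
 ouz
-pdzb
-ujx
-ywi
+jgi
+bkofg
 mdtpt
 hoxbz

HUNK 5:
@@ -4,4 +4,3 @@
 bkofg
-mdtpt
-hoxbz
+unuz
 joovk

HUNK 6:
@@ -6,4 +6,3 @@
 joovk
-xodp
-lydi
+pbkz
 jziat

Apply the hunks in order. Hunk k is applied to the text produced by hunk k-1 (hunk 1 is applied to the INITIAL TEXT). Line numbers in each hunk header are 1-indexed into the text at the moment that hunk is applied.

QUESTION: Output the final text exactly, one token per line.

Hunk 1: at line 4 remove [lxjk,dyb] add [ywi,mdtpt] -> 13 lines: ylnu jfo yueb ufy fzs ywi mdtpt hoxbz joovk xodp lydi jziat lbjs
Hunk 2: at line 1 remove [jfo,yueb,ufy] add [ouz] -> 11 lines: ylnu ouz fzs ywi mdtpt hoxbz joovk xodp lydi jziat lbjs
Hunk 3: at line 2 remove [fzs] add [pdzb,ujx] -> 12 lines: ylnu ouz pdzb ujx ywi mdtpt hoxbz joovk xodp lydi jziat lbjs
Hunk 4: at line 1 remove [pdzb,ujx,ywi] add [jgi,bkofg] -> 11 lines: ylnu ouz jgi bkofg mdtpt hoxbz joovk xodp lydi jziat lbjs
Hunk 5: at line 4 remove [mdtpt,hoxbz] add [unuz] -> 10 lines: ylnu ouz jgi bkofg unuz joovk xodp lydi jziat lbjs
Hunk 6: at line 6 remove [xodp,lydi] add [pbkz] -> 9 lines: ylnu ouz jgi bkofg unuz joovk pbkz jziat lbjs

Answer: ylnu
ouz
jgi
bkofg
unuz
joovk
pbkz
jziat
lbjs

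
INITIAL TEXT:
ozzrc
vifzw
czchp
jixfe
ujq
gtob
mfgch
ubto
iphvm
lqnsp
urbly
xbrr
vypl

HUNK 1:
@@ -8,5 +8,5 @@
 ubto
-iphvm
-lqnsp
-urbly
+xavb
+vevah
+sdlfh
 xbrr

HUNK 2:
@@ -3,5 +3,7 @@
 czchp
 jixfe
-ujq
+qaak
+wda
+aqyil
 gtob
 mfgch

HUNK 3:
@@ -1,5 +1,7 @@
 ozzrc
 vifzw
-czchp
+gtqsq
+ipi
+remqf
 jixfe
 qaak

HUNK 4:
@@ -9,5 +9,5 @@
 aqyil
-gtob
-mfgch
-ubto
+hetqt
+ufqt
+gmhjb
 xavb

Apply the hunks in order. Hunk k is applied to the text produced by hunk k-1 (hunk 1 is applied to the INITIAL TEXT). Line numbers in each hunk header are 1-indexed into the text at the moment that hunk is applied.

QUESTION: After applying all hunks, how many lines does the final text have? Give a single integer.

Hunk 1: at line 8 remove [iphvm,lqnsp,urbly] add [xavb,vevah,sdlfh] -> 13 lines: ozzrc vifzw czchp jixfe ujq gtob mfgch ubto xavb vevah sdlfh xbrr vypl
Hunk 2: at line 3 remove [ujq] add [qaak,wda,aqyil] -> 15 lines: ozzrc vifzw czchp jixfe qaak wda aqyil gtob mfgch ubto xavb vevah sdlfh xbrr vypl
Hunk 3: at line 1 remove [czchp] add [gtqsq,ipi,remqf] -> 17 lines: ozzrc vifzw gtqsq ipi remqf jixfe qaak wda aqyil gtob mfgch ubto xavb vevah sdlfh xbrr vypl
Hunk 4: at line 9 remove [gtob,mfgch,ubto] add [hetqt,ufqt,gmhjb] -> 17 lines: ozzrc vifzw gtqsq ipi remqf jixfe qaak wda aqyil hetqt ufqt gmhjb xavb vevah sdlfh xbrr vypl
Final line count: 17

Answer: 17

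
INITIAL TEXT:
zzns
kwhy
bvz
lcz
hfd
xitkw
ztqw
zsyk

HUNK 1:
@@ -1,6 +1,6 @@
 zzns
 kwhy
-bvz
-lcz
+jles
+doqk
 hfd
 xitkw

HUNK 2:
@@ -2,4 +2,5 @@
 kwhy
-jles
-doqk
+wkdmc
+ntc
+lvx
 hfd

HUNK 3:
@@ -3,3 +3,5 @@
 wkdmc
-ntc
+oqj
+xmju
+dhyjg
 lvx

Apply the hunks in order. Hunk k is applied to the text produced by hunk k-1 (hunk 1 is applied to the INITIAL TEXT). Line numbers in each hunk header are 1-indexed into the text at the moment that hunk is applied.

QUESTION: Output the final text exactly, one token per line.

Answer: zzns
kwhy
wkdmc
oqj
xmju
dhyjg
lvx
hfd
xitkw
ztqw
zsyk

Derivation:
Hunk 1: at line 1 remove [bvz,lcz] add [jles,doqk] -> 8 lines: zzns kwhy jles doqk hfd xitkw ztqw zsyk
Hunk 2: at line 2 remove [jles,doqk] add [wkdmc,ntc,lvx] -> 9 lines: zzns kwhy wkdmc ntc lvx hfd xitkw ztqw zsyk
Hunk 3: at line 3 remove [ntc] add [oqj,xmju,dhyjg] -> 11 lines: zzns kwhy wkdmc oqj xmju dhyjg lvx hfd xitkw ztqw zsyk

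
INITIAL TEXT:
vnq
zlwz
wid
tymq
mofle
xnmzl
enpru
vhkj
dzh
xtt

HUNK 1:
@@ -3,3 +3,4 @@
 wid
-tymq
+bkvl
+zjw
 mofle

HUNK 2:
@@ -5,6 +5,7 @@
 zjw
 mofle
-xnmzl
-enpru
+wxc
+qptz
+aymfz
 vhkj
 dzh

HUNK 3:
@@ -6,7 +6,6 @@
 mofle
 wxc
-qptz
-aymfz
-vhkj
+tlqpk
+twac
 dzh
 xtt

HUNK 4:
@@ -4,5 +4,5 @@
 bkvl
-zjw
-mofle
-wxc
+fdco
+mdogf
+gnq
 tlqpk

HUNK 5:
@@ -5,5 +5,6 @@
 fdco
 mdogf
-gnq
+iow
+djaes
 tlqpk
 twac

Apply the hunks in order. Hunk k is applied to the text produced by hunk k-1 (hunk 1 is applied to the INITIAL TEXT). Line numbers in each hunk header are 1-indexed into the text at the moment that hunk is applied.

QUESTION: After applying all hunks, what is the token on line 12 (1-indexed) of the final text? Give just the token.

Hunk 1: at line 3 remove [tymq] add [bkvl,zjw] -> 11 lines: vnq zlwz wid bkvl zjw mofle xnmzl enpru vhkj dzh xtt
Hunk 2: at line 5 remove [xnmzl,enpru] add [wxc,qptz,aymfz] -> 12 lines: vnq zlwz wid bkvl zjw mofle wxc qptz aymfz vhkj dzh xtt
Hunk 3: at line 6 remove [qptz,aymfz,vhkj] add [tlqpk,twac] -> 11 lines: vnq zlwz wid bkvl zjw mofle wxc tlqpk twac dzh xtt
Hunk 4: at line 4 remove [zjw,mofle,wxc] add [fdco,mdogf,gnq] -> 11 lines: vnq zlwz wid bkvl fdco mdogf gnq tlqpk twac dzh xtt
Hunk 5: at line 5 remove [gnq] add [iow,djaes] -> 12 lines: vnq zlwz wid bkvl fdco mdogf iow djaes tlqpk twac dzh xtt
Final line 12: xtt

Answer: xtt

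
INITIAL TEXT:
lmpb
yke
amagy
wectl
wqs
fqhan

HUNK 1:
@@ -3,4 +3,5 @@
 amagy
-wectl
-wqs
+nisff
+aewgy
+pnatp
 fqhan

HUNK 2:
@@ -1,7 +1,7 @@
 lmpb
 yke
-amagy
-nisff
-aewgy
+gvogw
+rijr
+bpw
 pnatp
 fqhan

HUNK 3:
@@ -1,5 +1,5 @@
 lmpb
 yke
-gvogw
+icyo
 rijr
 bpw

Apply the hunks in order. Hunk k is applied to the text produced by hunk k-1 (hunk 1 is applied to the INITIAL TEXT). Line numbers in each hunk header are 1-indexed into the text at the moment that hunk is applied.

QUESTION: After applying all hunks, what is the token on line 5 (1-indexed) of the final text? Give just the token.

Hunk 1: at line 3 remove [wectl,wqs] add [nisff,aewgy,pnatp] -> 7 lines: lmpb yke amagy nisff aewgy pnatp fqhan
Hunk 2: at line 1 remove [amagy,nisff,aewgy] add [gvogw,rijr,bpw] -> 7 lines: lmpb yke gvogw rijr bpw pnatp fqhan
Hunk 3: at line 1 remove [gvogw] add [icyo] -> 7 lines: lmpb yke icyo rijr bpw pnatp fqhan
Final line 5: bpw

Answer: bpw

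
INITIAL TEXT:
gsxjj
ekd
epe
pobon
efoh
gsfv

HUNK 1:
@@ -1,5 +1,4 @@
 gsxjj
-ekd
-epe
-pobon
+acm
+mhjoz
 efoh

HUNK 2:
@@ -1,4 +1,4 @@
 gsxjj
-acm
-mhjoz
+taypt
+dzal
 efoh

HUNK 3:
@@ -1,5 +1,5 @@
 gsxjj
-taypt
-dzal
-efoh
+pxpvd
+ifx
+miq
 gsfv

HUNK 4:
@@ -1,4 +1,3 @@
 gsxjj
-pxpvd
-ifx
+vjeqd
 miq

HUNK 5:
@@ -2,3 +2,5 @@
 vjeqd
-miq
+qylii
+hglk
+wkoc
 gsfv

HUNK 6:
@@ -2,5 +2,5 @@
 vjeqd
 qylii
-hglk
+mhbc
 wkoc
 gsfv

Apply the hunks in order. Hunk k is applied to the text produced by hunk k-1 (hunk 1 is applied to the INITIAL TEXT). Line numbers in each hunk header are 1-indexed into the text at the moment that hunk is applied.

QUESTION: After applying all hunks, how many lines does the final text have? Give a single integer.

Answer: 6

Derivation:
Hunk 1: at line 1 remove [ekd,epe,pobon] add [acm,mhjoz] -> 5 lines: gsxjj acm mhjoz efoh gsfv
Hunk 2: at line 1 remove [acm,mhjoz] add [taypt,dzal] -> 5 lines: gsxjj taypt dzal efoh gsfv
Hunk 3: at line 1 remove [taypt,dzal,efoh] add [pxpvd,ifx,miq] -> 5 lines: gsxjj pxpvd ifx miq gsfv
Hunk 4: at line 1 remove [pxpvd,ifx] add [vjeqd] -> 4 lines: gsxjj vjeqd miq gsfv
Hunk 5: at line 2 remove [miq] add [qylii,hglk,wkoc] -> 6 lines: gsxjj vjeqd qylii hglk wkoc gsfv
Hunk 6: at line 2 remove [hglk] add [mhbc] -> 6 lines: gsxjj vjeqd qylii mhbc wkoc gsfv
Final line count: 6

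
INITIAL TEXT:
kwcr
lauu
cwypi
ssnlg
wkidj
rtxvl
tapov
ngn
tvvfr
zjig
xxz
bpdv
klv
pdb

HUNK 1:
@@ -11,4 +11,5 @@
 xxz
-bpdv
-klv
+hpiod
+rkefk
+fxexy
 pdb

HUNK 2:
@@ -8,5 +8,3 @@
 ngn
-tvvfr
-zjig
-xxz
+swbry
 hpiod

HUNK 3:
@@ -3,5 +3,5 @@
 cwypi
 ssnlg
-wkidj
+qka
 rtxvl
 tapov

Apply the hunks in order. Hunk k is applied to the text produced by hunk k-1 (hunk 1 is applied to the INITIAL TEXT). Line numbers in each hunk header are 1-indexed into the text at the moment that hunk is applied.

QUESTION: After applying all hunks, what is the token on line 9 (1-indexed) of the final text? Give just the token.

Answer: swbry

Derivation:
Hunk 1: at line 11 remove [bpdv,klv] add [hpiod,rkefk,fxexy] -> 15 lines: kwcr lauu cwypi ssnlg wkidj rtxvl tapov ngn tvvfr zjig xxz hpiod rkefk fxexy pdb
Hunk 2: at line 8 remove [tvvfr,zjig,xxz] add [swbry] -> 13 lines: kwcr lauu cwypi ssnlg wkidj rtxvl tapov ngn swbry hpiod rkefk fxexy pdb
Hunk 3: at line 3 remove [wkidj] add [qka] -> 13 lines: kwcr lauu cwypi ssnlg qka rtxvl tapov ngn swbry hpiod rkefk fxexy pdb
Final line 9: swbry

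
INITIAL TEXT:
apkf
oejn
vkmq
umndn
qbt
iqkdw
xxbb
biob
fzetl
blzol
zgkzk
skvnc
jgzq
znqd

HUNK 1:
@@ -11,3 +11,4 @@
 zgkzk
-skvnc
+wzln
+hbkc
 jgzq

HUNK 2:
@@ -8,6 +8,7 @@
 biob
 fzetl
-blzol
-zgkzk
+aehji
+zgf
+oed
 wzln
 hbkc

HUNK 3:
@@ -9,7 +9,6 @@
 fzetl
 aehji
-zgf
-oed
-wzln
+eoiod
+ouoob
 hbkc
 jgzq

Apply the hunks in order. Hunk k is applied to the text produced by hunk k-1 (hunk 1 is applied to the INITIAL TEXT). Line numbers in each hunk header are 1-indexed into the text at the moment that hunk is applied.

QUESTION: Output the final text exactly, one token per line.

Answer: apkf
oejn
vkmq
umndn
qbt
iqkdw
xxbb
biob
fzetl
aehji
eoiod
ouoob
hbkc
jgzq
znqd

Derivation:
Hunk 1: at line 11 remove [skvnc] add [wzln,hbkc] -> 15 lines: apkf oejn vkmq umndn qbt iqkdw xxbb biob fzetl blzol zgkzk wzln hbkc jgzq znqd
Hunk 2: at line 8 remove [blzol,zgkzk] add [aehji,zgf,oed] -> 16 lines: apkf oejn vkmq umndn qbt iqkdw xxbb biob fzetl aehji zgf oed wzln hbkc jgzq znqd
Hunk 3: at line 9 remove [zgf,oed,wzln] add [eoiod,ouoob] -> 15 lines: apkf oejn vkmq umndn qbt iqkdw xxbb biob fzetl aehji eoiod ouoob hbkc jgzq znqd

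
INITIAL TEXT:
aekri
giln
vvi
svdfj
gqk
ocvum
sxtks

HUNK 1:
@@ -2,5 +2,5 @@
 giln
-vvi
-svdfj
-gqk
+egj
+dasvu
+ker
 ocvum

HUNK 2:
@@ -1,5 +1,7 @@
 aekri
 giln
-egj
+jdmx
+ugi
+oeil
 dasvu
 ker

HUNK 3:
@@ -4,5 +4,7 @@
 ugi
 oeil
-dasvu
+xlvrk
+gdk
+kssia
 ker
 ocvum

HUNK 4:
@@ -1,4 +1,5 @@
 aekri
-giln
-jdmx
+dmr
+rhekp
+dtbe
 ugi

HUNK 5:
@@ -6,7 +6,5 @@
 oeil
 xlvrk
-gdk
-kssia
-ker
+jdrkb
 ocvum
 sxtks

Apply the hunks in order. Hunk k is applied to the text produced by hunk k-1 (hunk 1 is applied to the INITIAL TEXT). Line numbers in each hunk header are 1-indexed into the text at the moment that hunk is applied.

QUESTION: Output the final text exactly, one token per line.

Hunk 1: at line 2 remove [vvi,svdfj,gqk] add [egj,dasvu,ker] -> 7 lines: aekri giln egj dasvu ker ocvum sxtks
Hunk 2: at line 1 remove [egj] add [jdmx,ugi,oeil] -> 9 lines: aekri giln jdmx ugi oeil dasvu ker ocvum sxtks
Hunk 3: at line 4 remove [dasvu] add [xlvrk,gdk,kssia] -> 11 lines: aekri giln jdmx ugi oeil xlvrk gdk kssia ker ocvum sxtks
Hunk 4: at line 1 remove [giln,jdmx] add [dmr,rhekp,dtbe] -> 12 lines: aekri dmr rhekp dtbe ugi oeil xlvrk gdk kssia ker ocvum sxtks
Hunk 5: at line 6 remove [gdk,kssia,ker] add [jdrkb] -> 10 lines: aekri dmr rhekp dtbe ugi oeil xlvrk jdrkb ocvum sxtks

Answer: aekri
dmr
rhekp
dtbe
ugi
oeil
xlvrk
jdrkb
ocvum
sxtks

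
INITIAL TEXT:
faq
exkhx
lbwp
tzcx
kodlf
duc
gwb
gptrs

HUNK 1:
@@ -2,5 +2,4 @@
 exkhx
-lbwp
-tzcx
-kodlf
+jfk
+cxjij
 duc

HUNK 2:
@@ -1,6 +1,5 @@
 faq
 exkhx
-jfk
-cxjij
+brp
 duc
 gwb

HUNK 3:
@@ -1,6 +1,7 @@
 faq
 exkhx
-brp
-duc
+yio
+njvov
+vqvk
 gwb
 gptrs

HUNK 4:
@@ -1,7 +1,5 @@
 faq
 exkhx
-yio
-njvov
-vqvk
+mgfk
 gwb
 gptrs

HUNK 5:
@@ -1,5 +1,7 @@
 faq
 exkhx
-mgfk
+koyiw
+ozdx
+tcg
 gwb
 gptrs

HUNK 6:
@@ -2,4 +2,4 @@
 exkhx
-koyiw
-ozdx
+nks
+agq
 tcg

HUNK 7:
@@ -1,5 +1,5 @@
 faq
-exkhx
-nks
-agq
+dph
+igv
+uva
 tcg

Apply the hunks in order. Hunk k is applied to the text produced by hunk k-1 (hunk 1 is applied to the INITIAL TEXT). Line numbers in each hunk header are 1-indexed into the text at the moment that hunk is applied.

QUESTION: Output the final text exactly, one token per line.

Hunk 1: at line 2 remove [lbwp,tzcx,kodlf] add [jfk,cxjij] -> 7 lines: faq exkhx jfk cxjij duc gwb gptrs
Hunk 2: at line 1 remove [jfk,cxjij] add [brp] -> 6 lines: faq exkhx brp duc gwb gptrs
Hunk 3: at line 1 remove [brp,duc] add [yio,njvov,vqvk] -> 7 lines: faq exkhx yio njvov vqvk gwb gptrs
Hunk 4: at line 1 remove [yio,njvov,vqvk] add [mgfk] -> 5 lines: faq exkhx mgfk gwb gptrs
Hunk 5: at line 1 remove [mgfk] add [koyiw,ozdx,tcg] -> 7 lines: faq exkhx koyiw ozdx tcg gwb gptrs
Hunk 6: at line 2 remove [koyiw,ozdx] add [nks,agq] -> 7 lines: faq exkhx nks agq tcg gwb gptrs
Hunk 7: at line 1 remove [exkhx,nks,agq] add [dph,igv,uva] -> 7 lines: faq dph igv uva tcg gwb gptrs

Answer: faq
dph
igv
uva
tcg
gwb
gptrs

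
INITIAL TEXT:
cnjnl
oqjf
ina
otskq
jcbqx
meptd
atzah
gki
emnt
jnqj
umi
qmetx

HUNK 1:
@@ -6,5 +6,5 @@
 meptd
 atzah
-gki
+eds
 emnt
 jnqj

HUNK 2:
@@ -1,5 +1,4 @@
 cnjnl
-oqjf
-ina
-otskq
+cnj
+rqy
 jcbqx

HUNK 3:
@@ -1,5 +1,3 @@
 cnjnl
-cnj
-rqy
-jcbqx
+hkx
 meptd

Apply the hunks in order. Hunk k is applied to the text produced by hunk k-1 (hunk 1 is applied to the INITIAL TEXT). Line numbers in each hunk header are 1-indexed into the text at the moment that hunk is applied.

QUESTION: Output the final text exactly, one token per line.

Answer: cnjnl
hkx
meptd
atzah
eds
emnt
jnqj
umi
qmetx

Derivation:
Hunk 1: at line 6 remove [gki] add [eds] -> 12 lines: cnjnl oqjf ina otskq jcbqx meptd atzah eds emnt jnqj umi qmetx
Hunk 2: at line 1 remove [oqjf,ina,otskq] add [cnj,rqy] -> 11 lines: cnjnl cnj rqy jcbqx meptd atzah eds emnt jnqj umi qmetx
Hunk 3: at line 1 remove [cnj,rqy,jcbqx] add [hkx] -> 9 lines: cnjnl hkx meptd atzah eds emnt jnqj umi qmetx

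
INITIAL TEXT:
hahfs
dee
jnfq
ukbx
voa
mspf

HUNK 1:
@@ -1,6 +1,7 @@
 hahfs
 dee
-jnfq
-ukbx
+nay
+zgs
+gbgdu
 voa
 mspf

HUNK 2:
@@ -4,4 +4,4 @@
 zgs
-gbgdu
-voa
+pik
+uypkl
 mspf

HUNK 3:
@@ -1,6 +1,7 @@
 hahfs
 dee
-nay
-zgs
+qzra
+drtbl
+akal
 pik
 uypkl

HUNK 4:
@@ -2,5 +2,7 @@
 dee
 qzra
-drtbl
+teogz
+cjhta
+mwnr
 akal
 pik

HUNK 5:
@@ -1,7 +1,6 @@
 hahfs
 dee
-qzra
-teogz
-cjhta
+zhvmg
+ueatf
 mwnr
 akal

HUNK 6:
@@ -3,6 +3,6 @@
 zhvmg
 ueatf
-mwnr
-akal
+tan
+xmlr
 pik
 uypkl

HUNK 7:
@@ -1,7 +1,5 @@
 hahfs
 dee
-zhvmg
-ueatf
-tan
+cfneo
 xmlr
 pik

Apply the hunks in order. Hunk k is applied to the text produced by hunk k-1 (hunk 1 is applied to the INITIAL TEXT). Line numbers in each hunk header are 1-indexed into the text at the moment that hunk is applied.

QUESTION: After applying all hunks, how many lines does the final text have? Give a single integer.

Hunk 1: at line 1 remove [jnfq,ukbx] add [nay,zgs,gbgdu] -> 7 lines: hahfs dee nay zgs gbgdu voa mspf
Hunk 2: at line 4 remove [gbgdu,voa] add [pik,uypkl] -> 7 lines: hahfs dee nay zgs pik uypkl mspf
Hunk 3: at line 1 remove [nay,zgs] add [qzra,drtbl,akal] -> 8 lines: hahfs dee qzra drtbl akal pik uypkl mspf
Hunk 4: at line 2 remove [drtbl] add [teogz,cjhta,mwnr] -> 10 lines: hahfs dee qzra teogz cjhta mwnr akal pik uypkl mspf
Hunk 5: at line 1 remove [qzra,teogz,cjhta] add [zhvmg,ueatf] -> 9 lines: hahfs dee zhvmg ueatf mwnr akal pik uypkl mspf
Hunk 6: at line 3 remove [mwnr,akal] add [tan,xmlr] -> 9 lines: hahfs dee zhvmg ueatf tan xmlr pik uypkl mspf
Hunk 7: at line 1 remove [zhvmg,ueatf,tan] add [cfneo] -> 7 lines: hahfs dee cfneo xmlr pik uypkl mspf
Final line count: 7

Answer: 7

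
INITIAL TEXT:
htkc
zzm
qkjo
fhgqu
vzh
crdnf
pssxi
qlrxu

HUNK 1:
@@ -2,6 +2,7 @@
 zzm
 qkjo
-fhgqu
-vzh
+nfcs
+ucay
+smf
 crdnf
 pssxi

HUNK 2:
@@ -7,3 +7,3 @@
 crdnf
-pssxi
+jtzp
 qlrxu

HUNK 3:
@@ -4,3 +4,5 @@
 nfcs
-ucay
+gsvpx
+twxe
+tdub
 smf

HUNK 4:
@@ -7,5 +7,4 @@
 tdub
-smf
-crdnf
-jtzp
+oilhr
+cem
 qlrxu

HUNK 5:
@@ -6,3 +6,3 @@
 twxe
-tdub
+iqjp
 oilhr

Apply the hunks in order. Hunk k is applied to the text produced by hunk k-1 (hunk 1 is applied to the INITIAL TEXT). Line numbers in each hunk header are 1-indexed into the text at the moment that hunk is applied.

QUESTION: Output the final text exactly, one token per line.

Hunk 1: at line 2 remove [fhgqu,vzh] add [nfcs,ucay,smf] -> 9 lines: htkc zzm qkjo nfcs ucay smf crdnf pssxi qlrxu
Hunk 2: at line 7 remove [pssxi] add [jtzp] -> 9 lines: htkc zzm qkjo nfcs ucay smf crdnf jtzp qlrxu
Hunk 3: at line 4 remove [ucay] add [gsvpx,twxe,tdub] -> 11 lines: htkc zzm qkjo nfcs gsvpx twxe tdub smf crdnf jtzp qlrxu
Hunk 4: at line 7 remove [smf,crdnf,jtzp] add [oilhr,cem] -> 10 lines: htkc zzm qkjo nfcs gsvpx twxe tdub oilhr cem qlrxu
Hunk 5: at line 6 remove [tdub] add [iqjp] -> 10 lines: htkc zzm qkjo nfcs gsvpx twxe iqjp oilhr cem qlrxu

Answer: htkc
zzm
qkjo
nfcs
gsvpx
twxe
iqjp
oilhr
cem
qlrxu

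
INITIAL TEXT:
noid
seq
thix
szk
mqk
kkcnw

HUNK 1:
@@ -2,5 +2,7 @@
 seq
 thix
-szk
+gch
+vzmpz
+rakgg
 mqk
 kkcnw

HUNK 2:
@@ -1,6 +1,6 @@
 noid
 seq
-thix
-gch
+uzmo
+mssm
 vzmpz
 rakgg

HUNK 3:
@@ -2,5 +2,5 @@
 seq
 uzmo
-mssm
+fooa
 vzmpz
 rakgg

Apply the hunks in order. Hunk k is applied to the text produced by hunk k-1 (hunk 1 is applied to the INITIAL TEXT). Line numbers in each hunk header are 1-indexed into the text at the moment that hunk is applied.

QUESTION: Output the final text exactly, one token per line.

Answer: noid
seq
uzmo
fooa
vzmpz
rakgg
mqk
kkcnw

Derivation:
Hunk 1: at line 2 remove [szk] add [gch,vzmpz,rakgg] -> 8 lines: noid seq thix gch vzmpz rakgg mqk kkcnw
Hunk 2: at line 1 remove [thix,gch] add [uzmo,mssm] -> 8 lines: noid seq uzmo mssm vzmpz rakgg mqk kkcnw
Hunk 3: at line 2 remove [mssm] add [fooa] -> 8 lines: noid seq uzmo fooa vzmpz rakgg mqk kkcnw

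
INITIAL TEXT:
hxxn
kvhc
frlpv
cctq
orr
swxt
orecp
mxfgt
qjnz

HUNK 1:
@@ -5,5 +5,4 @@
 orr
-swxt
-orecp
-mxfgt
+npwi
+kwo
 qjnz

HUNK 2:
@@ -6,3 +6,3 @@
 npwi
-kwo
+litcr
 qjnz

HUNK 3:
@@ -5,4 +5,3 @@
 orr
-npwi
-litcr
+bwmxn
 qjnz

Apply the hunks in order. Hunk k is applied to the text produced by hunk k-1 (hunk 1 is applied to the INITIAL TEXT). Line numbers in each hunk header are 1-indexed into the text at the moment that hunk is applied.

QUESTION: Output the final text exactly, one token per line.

Answer: hxxn
kvhc
frlpv
cctq
orr
bwmxn
qjnz

Derivation:
Hunk 1: at line 5 remove [swxt,orecp,mxfgt] add [npwi,kwo] -> 8 lines: hxxn kvhc frlpv cctq orr npwi kwo qjnz
Hunk 2: at line 6 remove [kwo] add [litcr] -> 8 lines: hxxn kvhc frlpv cctq orr npwi litcr qjnz
Hunk 3: at line 5 remove [npwi,litcr] add [bwmxn] -> 7 lines: hxxn kvhc frlpv cctq orr bwmxn qjnz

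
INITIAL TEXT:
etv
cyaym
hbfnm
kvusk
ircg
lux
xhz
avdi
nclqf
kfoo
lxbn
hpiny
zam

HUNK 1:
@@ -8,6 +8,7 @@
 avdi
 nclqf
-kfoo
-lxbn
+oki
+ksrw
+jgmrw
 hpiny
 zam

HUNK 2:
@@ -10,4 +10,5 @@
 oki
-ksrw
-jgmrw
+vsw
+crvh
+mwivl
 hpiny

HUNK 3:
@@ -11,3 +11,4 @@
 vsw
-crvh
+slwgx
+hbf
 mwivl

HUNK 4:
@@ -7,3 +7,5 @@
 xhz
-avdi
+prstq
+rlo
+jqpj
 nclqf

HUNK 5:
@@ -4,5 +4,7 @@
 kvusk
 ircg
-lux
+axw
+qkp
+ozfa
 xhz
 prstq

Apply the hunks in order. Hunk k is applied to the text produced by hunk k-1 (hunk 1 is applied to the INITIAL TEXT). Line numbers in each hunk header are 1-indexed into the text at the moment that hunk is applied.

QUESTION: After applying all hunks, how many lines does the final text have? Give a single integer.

Answer: 20

Derivation:
Hunk 1: at line 8 remove [kfoo,lxbn] add [oki,ksrw,jgmrw] -> 14 lines: etv cyaym hbfnm kvusk ircg lux xhz avdi nclqf oki ksrw jgmrw hpiny zam
Hunk 2: at line 10 remove [ksrw,jgmrw] add [vsw,crvh,mwivl] -> 15 lines: etv cyaym hbfnm kvusk ircg lux xhz avdi nclqf oki vsw crvh mwivl hpiny zam
Hunk 3: at line 11 remove [crvh] add [slwgx,hbf] -> 16 lines: etv cyaym hbfnm kvusk ircg lux xhz avdi nclqf oki vsw slwgx hbf mwivl hpiny zam
Hunk 4: at line 7 remove [avdi] add [prstq,rlo,jqpj] -> 18 lines: etv cyaym hbfnm kvusk ircg lux xhz prstq rlo jqpj nclqf oki vsw slwgx hbf mwivl hpiny zam
Hunk 5: at line 4 remove [lux] add [axw,qkp,ozfa] -> 20 lines: etv cyaym hbfnm kvusk ircg axw qkp ozfa xhz prstq rlo jqpj nclqf oki vsw slwgx hbf mwivl hpiny zam
Final line count: 20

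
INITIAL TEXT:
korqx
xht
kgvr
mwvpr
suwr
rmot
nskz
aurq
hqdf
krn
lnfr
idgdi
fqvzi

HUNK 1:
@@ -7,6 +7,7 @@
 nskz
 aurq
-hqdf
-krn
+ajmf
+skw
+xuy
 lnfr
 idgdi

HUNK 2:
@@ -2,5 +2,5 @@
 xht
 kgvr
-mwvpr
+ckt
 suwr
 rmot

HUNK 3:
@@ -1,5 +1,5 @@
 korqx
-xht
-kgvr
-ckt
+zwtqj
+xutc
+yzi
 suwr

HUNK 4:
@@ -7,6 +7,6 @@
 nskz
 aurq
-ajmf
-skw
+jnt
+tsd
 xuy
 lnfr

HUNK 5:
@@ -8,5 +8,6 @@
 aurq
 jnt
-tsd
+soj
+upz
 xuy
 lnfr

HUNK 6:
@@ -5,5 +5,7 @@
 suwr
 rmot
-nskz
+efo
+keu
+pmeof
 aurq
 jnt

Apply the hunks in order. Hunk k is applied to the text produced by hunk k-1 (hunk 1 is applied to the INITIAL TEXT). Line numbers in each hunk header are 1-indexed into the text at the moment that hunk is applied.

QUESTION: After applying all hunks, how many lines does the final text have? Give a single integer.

Hunk 1: at line 7 remove [hqdf,krn] add [ajmf,skw,xuy] -> 14 lines: korqx xht kgvr mwvpr suwr rmot nskz aurq ajmf skw xuy lnfr idgdi fqvzi
Hunk 2: at line 2 remove [mwvpr] add [ckt] -> 14 lines: korqx xht kgvr ckt suwr rmot nskz aurq ajmf skw xuy lnfr idgdi fqvzi
Hunk 3: at line 1 remove [xht,kgvr,ckt] add [zwtqj,xutc,yzi] -> 14 lines: korqx zwtqj xutc yzi suwr rmot nskz aurq ajmf skw xuy lnfr idgdi fqvzi
Hunk 4: at line 7 remove [ajmf,skw] add [jnt,tsd] -> 14 lines: korqx zwtqj xutc yzi suwr rmot nskz aurq jnt tsd xuy lnfr idgdi fqvzi
Hunk 5: at line 8 remove [tsd] add [soj,upz] -> 15 lines: korqx zwtqj xutc yzi suwr rmot nskz aurq jnt soj upz xuy lnfr idgdi fqvzi
Hunk 6: at line 5 remove [nskz] add [efo,keu,pmeof] -> 17 lines: korqx zwtqj xutc yzi suwr rmot efo keu pmeof aurq jnt soj upz xuy lnfr idgdi fqvzi
Final line count: 17

Answer: 17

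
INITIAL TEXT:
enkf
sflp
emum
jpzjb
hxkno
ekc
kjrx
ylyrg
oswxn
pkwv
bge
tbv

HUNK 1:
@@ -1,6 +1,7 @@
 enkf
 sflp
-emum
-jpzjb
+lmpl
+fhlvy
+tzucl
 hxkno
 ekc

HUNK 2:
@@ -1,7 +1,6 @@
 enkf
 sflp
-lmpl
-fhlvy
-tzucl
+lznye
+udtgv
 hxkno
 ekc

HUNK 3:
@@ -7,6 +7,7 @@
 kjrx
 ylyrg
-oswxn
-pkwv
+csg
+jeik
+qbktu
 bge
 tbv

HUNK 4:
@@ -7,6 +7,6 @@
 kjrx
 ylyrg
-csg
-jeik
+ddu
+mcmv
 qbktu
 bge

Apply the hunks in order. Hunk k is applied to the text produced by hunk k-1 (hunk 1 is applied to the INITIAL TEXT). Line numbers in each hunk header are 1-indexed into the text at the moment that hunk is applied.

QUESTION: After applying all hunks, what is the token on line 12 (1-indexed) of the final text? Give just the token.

Answer: bge

Derivation:
Hunk 1: at line 1 remove [emum,jpzjb] add [lmpl,fhlvy,tzucl] -> 13 lines: enkf sflp lmpl fhlvy tzucl hxkno ekc kjrx ylyrg oswxn pkwv bge tbv
Hunk 2: at line 1 remove [lmpl,fhlvy,tzucl] add [lznye,udtgv] -> 12 lines: enkf sflp lznye udtgv hxkno ekc kjrx ylyrg oswxn pkwv bge tbv
Hunk 3: at line 7 remove [oswxn,pkwv] add [csg,jeik,qbktu] -> 13 lines: enkf sflp lznye udtgv hxkno ekc kjrx ylyrg csg jeik qbktu bge tbv
Hunk 4: at line 7 remove [csg,jeik] add [ddu,mcmv] -> 13 lines: enkf sflp lznye udtgv hxkno ekc kjrx ylyrg ddu mcmv qbktu bge tbv
Final line 12: bge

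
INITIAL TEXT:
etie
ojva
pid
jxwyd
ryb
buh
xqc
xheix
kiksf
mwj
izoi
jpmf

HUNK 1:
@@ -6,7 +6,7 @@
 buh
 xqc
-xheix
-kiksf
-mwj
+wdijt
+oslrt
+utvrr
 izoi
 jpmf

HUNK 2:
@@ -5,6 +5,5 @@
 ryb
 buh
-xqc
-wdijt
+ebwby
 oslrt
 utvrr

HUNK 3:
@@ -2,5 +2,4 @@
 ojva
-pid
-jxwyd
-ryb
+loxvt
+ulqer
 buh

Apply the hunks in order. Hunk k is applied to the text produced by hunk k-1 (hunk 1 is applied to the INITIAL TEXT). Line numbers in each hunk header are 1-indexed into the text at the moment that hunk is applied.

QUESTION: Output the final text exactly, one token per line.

Answer: etie
ojva
loxvt
ulqer
buh
ebwby
oslrt
utvrr
izoi
jpmf

Derivation:
Hunk 1: at line 6 remove [xheix,kiksf,mwj] add [wdijt,oslrt,utvrr] -> 12 lines: etie ojva pid jxwyd ryb buh xqc wdijt oslrt utvrr izoi jpmf
Hunk 2: at line 5 remove [xqc,wdijt] add [ebwby] -> 11 lines: etie ojva pid jxwyd ryb buh ebwby oslrt utvrr izoi jpmf
Hunk 3: at line 2 remove [pid,jxwyd,ryb] add [loxvt,ulqer] -> 10 lines: etie ojva loxvt ulqer buh ebwby oslrt utvrr izoi jpmf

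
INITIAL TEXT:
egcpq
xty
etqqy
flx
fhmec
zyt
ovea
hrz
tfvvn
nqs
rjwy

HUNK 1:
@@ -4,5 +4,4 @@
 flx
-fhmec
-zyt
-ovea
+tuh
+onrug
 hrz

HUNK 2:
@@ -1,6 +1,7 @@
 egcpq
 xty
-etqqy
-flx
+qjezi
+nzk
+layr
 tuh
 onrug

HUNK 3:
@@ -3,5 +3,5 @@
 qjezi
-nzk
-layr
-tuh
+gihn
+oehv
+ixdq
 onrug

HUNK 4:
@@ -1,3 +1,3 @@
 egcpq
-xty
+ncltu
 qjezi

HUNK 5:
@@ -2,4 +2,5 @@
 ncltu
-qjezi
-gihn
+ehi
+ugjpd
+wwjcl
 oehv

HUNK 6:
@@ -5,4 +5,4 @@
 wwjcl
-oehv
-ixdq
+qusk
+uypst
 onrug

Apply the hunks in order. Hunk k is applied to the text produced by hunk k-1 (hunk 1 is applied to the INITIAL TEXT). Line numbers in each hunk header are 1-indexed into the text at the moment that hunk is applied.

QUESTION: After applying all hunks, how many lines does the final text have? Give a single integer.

Hunk 1: at line 4 remove [fhmec,zyt,ovea] add [tuh,onrug] -> 10 lines: egcpq xty etqqy flx tuh onrug hrz tfvvn nqs rjwy
Hunk 2: at line 1 remove [etqqy,flx] add [qjezi,nzk,layr] -> 11 lines: egcpq xty qjezi nzk layr tuh onrug hrz tfvvn nqs rjwy
Hunk 3: at line 3 remove [nzk,layr,tuh] add [gihn,oehv,ixdq] -> 11 lines: egcpq xty qjezi gihn oehv ixdq onrug hrz tfvvn nqs rjwy
Hunk 4: at line 1 remove [xty] add [ncltu] -> 11 lines: egcpq ncltu qjezi gihn oehv ixdq onrug hrz tfvvn nqs rjwy
Hunk 5: at line 2 remove [qjezi,gihn] add [ehi,ugjpd,wwjcl] -> 12 lines: egcpq ncltu ehi ugjpd wwjcl oehv ixdq onrug hrz tfvvn nqs rjwy
Hunk 6: at line 5 remove [oehv,ixdq] add [qusk,uypst] -> 12 lines: egcpq ncltu ehi ugjpd wwjcl qusk uypst onrug hrz tfvvn nqs rjwy
Final line count: 12

Answer: 12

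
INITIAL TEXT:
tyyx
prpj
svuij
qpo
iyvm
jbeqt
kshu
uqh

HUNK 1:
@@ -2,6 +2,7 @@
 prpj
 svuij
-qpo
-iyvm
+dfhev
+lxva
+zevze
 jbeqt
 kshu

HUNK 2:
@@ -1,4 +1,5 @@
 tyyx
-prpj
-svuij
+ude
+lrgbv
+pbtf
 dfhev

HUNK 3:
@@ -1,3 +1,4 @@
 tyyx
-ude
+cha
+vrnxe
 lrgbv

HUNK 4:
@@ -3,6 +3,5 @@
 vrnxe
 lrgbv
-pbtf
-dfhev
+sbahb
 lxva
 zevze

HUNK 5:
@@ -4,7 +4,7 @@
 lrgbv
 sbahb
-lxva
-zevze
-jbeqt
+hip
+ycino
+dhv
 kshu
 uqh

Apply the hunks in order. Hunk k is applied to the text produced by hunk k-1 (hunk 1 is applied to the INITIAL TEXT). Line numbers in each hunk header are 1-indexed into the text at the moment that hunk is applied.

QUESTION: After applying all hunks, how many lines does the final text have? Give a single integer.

Answer: 10

Derivation:
Hunk 1: at line 2 remove [qpo,iyvm] add [dfhev,lxva,zevze] -> 9 lines: tyyx prpj svuij dfhev lxva zevze jbeqt kshu uqh
Hunk 2: at line 1 remove [prpj,svuij] add [ude,lrgbv,pbtf] -> 10 lines: tyyx ude lrgbv pbtf dfhev lxva zevze jbeqt kshu uqh
Hunk 3: at line 1 remove [ude] add [cha,vrnxe] -> 11 lines: tyyx cha vrnxe lrgbv pbtf dfhev lxva zevze jbeqt kshu uqh
Hunk 4: at line 3 remove [pbtf,dfhev] add [sbahb] -> 10 lines: tyyx cha vrnxe lrgbv sbahb lxva zevze jbeqt kshu uqh
Hunk 5: at line 4 remove [lxva,zevze,jbeqt] add [hip,ycino,dhv] -> 10 lines: tyyx cha vrnxe lrgbv sbahb hip ycino dhv kshu uqh
Final line count: 10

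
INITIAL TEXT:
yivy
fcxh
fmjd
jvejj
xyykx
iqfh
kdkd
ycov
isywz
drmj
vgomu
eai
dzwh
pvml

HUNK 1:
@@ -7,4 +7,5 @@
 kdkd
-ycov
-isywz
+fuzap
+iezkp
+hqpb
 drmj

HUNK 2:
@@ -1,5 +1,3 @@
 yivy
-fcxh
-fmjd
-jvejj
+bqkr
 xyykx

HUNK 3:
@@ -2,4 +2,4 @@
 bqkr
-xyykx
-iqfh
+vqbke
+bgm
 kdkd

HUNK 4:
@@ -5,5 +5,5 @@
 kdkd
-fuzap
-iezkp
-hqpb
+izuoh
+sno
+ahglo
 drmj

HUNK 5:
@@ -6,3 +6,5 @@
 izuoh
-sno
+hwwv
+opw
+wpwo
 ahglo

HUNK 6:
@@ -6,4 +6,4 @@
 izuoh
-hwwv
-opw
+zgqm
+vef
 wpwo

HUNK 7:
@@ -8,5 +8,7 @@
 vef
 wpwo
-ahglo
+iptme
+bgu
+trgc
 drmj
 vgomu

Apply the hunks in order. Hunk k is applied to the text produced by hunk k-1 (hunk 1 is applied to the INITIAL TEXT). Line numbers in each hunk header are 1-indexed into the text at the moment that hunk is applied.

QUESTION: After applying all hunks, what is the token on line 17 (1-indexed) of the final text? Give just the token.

Answer: pvml

Derivation:
Hunk 1: at line 7 remove [ycov,isywz] add [fuzap,iezkp,hqpb] -> 15 lines: yivy fcxh fmjd jvejj xyykx iqfh kdkd fuzap iezkp hqpb drmj vgomu eai dzwh pvml
Hunk 2: at line 1 remove [fcxh,fmjd,jvejj] add [bqkr] -> 13 lines: yivy bqkr xyykx iqfh kdkd fuzap iezkp hqpb drmj vgomu eai dzwh pvml
Hunk 3: at line 2 remove [xyykx,iqfh] add [vqbke,bgm] -> 13 lines: yivy bqkr vqbke bgm kdkd fuzap iezkp hqpb drmj vgomu eai dzwh pvml
Hunk 4: at line 5 remove [fuzap,iezkp,hqpb] add [izuoh,sno,ahglo] -> 13 lines: yivy bqkr vqbke bgm kdkd izuoh sno ahglo drmj vgomu eai dzwh pvml
Hunk 5: at line 6 remove [sno] add [hwwv,opw,wpwo] -> 15 lines: yivy bqkr vqbke bgm kdkd izuoh hwwv opw wpwo ahglo drmj vgomu eai dzwh pvml
Hunk 6: at line 6 remove [hwwv,opw] add [zgqm,vef] -> 15 lines: yivy bqkr vqbke bgm kdkd izuoh zgqm vef wpwo ahglo drmj vgomu eai dzwh pvml
Hunk 7: at line 8 remove [ahglo] add [iptme,bgu,trgc] -> 17 lines: yivy bqkr vqbke bgm kdkd izuoh zgqm vef wpwo iptme bgu trgc drmj vgomu eai dzwh pvml
Final line 17: pvml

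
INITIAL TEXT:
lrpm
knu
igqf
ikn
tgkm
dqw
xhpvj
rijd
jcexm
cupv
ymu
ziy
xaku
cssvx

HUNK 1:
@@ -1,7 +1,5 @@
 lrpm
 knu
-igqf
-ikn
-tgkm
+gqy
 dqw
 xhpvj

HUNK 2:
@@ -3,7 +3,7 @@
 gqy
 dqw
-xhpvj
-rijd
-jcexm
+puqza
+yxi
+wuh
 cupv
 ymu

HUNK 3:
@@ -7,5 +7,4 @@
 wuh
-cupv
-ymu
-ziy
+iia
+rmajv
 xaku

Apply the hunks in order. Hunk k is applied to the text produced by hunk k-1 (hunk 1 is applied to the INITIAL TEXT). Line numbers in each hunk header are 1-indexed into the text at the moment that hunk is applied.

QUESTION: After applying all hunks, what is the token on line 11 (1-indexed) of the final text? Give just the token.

Answer: cssvx

Derivation:
Hunk 1: at line 1 remove [igqf,ikn,tgkm] add [gqy] -> 12 lines: lrpm knu gqy dqw xhpvj rijd jcexm cupv ymu ziy xaku cssvx
Hunk 2: at line 3 remove [xhpvj,rijd,jcexm] add [puqza,yxi,wuh] -> 12 lines: lrpm knu gqy dqw puqza yxi wuh cupv ymu ziy xaku cssvx
Hunk 3: at line 7 remove [cupv,ymu,ziy] add [iia,rmajv] -> 11 lines: lrpm knu gqy dqw puqza yxi wuh iia rmajv xaku cssvx
Final line 11: cssvx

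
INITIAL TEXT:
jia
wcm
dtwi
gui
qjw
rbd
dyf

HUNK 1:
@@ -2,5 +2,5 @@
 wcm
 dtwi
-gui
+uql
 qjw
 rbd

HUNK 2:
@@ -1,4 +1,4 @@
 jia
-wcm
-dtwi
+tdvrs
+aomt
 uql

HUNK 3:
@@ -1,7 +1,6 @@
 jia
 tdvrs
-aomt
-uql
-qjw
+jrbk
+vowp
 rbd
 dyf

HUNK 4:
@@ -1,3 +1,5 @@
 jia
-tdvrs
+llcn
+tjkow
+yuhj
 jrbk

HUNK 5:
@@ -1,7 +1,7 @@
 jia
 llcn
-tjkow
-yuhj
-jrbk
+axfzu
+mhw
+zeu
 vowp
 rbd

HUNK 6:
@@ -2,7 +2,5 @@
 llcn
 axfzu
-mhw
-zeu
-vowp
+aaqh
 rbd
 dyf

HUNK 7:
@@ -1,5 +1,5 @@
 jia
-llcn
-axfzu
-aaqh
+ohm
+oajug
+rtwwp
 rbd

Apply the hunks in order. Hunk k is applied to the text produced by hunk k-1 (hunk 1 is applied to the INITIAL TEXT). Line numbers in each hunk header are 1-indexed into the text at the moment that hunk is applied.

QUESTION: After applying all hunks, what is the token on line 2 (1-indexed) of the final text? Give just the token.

Answer: ohm

Derivation:
Hunk 1: at line 2 remove [gui] add [uql] -> 7 lines: jia wcm dtwi uql qjw rbd dyf
Hunk 2: at line 1 remove [wcm,dtwi] add [tdvrs,aomt] -> 7 lines: jia tdvrs aomt uql qjw rbd dyf
Hunk 3: at line 1 remove [aomt,uql,qjw] add [jrbk,vowp] -> 6 lines: jia tdvrs jrbk vowp rbd dyf
Hunk 4: at line 1 remove [tdvrs] add [llcn,tjkow,yuhj] -> 8 lines: jia llcn tjkow yuhj jrbk vowp rbd dyf
Hunk 5: at line 1 remove [tjkow,yuhj,jrbk] add [axfzu,mhw,zeu] -> 8 lines: jia llcn axfzu mhw zeu vowp rbd dyf
Hunk 6: at line 2 remove [mhw,zeu,vowp] add [aaqh] -> 6 lines: jia llcn axfzu aaqh rbd dyf
Hunk 7: at line 1 remove [llcn,axfzu,aaqh] add [ohm,oajug,rtwwp] -> 6 lines: jia ohm oajug rtwwp rbd dyf
Final line 2: ohm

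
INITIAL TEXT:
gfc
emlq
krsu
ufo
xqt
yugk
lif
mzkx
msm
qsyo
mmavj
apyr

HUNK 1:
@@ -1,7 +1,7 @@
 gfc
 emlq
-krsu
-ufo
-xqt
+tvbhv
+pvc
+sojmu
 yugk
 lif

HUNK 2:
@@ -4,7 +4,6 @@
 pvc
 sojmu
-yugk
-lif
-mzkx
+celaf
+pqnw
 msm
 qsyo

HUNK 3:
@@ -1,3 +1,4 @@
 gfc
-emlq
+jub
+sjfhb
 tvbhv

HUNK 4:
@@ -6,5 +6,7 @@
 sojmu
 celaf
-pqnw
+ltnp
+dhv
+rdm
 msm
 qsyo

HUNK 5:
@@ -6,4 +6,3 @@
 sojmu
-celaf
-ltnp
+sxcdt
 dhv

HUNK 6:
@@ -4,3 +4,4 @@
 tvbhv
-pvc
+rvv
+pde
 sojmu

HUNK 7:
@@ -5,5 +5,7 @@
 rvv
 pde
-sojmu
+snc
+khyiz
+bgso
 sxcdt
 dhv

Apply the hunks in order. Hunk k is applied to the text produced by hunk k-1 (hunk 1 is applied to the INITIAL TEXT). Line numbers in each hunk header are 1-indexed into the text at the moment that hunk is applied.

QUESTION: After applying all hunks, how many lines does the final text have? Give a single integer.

Hunk 1: at line 1 remove [krsu,ufo,xqt] add [tvbhv,pvc,sojmu] -> 12 lines: gfc emlq tvbhv pvc sojmu yugk lif mzkx msm qsyo mmavj apyr
Hunk 2: at line 4 remove [yugk,lif,mzkx] add [celaf,pqnw] -> 11 lines: gfc emlq tvbhv pvc sojmu celaf pqnw msm qsyo mmavj apyr
Hunk 3: at line 1 remove [emlq] add [jub,sjfhb] -> 12 lines: gfc jub sjfhb tvbhv pvc sojmu celaf pqnw msm qsyo mmavj apyr
Hunk 4: at line 6 remove [pqnw] add [ltnp,dhv,rdm] -> 14 lines: gfc jub sjfhb tvbhv pvc sojmu celaf ltnp dhv rdm msm qsyo mmavj apyr
Hunk 5: at line 6 remove [celaf,ltnp] add [sxcdt] -> 13 lines: gfc jub sjfhb tvbhv pvc sojmu sxcdt dhv rdm msm qsyo mmavj apyr
Hunk 6: at line 4 remove [pvc] add [rvv,pde] -> 14 lines: gfc jub sjfhb tvbhv rvv pde sojmu sxcdt dhv rdm msm qsyo mmavj apyr
Hunk 7: at line 5 remove [sojmu] add [snc,khyiz,bgso] -> 16 lines: gfc jub sjfhb tvbhv rvv pde snc khyiz bgso sxcdt dhv rdm msm qsyo mmavj apyr
Final line count: 16

Answer: 16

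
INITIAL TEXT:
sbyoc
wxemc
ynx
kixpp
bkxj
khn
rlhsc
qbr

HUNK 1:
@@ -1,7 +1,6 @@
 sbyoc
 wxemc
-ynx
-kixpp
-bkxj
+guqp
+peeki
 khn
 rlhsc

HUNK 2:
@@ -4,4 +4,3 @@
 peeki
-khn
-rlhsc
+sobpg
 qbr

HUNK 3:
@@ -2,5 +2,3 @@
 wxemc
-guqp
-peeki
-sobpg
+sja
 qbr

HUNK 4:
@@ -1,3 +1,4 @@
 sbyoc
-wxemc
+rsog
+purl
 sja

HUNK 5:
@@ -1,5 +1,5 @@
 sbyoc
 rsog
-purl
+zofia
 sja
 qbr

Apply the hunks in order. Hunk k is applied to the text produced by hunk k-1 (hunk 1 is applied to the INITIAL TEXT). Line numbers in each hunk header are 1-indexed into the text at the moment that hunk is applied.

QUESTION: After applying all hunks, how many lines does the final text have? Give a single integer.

Answer: 5

Derivation:
Hunk 1: at line 1 remove [ynx,kixpp,bkxj] add [guqp,peeki] -> 7 lines: sbyoc wxemc guqp peeki khn rlhsc qbr
Hunk 2: at line 4 remove [khn,rlhsc] add [sobpg] -> 6 lines: sbyoc wxemc guqp peeki sobpg qbr
Hunk 3: at line 2 remove [guqp,peeki,sobpg] add [sja] -> 4 lines: sbyoc wxemc sja qbr
Hunk 4: at line 1 remove [wxemc] add [rsog,purl] -> 5 lines: sbyoc rsog purl sja qbr
Hunk 5: at line 1 remove [purl] add [zofia] -> 5 lines: sbyoc rsog zofia sja qbr
Final line count: 5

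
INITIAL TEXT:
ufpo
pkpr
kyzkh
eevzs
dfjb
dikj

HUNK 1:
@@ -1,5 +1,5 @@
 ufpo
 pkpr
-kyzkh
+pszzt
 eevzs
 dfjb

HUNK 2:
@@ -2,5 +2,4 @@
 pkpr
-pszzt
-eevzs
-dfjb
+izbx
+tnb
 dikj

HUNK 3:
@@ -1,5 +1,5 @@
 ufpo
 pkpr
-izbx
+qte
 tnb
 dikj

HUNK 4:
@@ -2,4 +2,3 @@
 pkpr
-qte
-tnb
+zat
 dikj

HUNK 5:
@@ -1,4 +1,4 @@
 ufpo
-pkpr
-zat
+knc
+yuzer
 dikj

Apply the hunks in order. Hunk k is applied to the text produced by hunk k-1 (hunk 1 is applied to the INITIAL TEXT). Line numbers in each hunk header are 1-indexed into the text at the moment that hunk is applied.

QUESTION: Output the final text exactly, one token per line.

Answer: ufpo
knc
yuzer
dikj

Derivation:
Hunk 1: at line 1 remove [kyzkh] add [pszzt] -> 6 lines: ufpo pkpr pszzt eevzs dfjb dikj
Hunk 2: at line 2 remove [pszzt,eevzs,dfjb] add [izbx,tnb] -> 5 lines: ufpo pkpr izbx tnb dikj
Hunk 3: at line 1 remove [izbx] add [qte] -> 5 lines: ufpo pkpr qte tnb dikj
Hunk 4: at line 2 remove [qte,tnb] add [zat] -> 4 lines: ufpo pkpr zat dikj
Hunk 5: at line 1 remove [pkpr,zat] add [knc,yuzer] -> 4 lines: ufpo knc yuzer dikj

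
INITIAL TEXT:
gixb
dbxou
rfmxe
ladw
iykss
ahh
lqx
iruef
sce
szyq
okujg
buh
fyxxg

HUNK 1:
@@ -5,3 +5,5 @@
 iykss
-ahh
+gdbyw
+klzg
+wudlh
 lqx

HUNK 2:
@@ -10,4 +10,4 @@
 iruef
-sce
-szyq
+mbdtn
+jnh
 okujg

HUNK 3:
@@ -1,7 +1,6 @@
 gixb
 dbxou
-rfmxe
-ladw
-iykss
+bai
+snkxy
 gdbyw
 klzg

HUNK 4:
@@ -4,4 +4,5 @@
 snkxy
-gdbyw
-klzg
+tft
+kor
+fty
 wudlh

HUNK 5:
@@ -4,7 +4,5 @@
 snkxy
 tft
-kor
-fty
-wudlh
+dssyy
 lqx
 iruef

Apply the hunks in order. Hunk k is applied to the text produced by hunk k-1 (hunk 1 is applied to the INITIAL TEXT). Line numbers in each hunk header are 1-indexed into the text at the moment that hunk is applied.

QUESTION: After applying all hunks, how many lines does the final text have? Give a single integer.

Hunk 1: at line 5 remove [ahh] add [gdbyw,klzg,wudlh] -> 15 lines: gixb dbxou rfmxe ladw iykss gdbyw klzg wudlh lqx iruef sce szyq okujg buh fyxxg
Hunk 2: at line 10 remove [sce,szyq] add [mbdtn,jnh] -> 15 lines: gixb dbxou rfmxe ladw iykss gdbyw klzg wudlh lqx iruef mbdtn jnh okujg buh fyxxg
Hunk 3: at line 1 remove [rfmxe,ladw,iykss] add [bai,snkxy] -> 14 lines: gixb dbxou bai snkxy gdbyw klzg wudlh lqx iruef mbdtn jnh okujg buh fyxxg
Hunk 4: at line 4 remove [gdbyw,klzg] add [tft,kor,fty] -> 15 lines: gixb dbxou bai snkxy tft kor fty wudlh lqx iruef mbdtn jnh okujg buh fyxxg
Hunk 5: at line 4 remove [kor,fty,wudlh] add [dssyy] -> 13 lines: gixb dbxou bai snkxy tft dssyy lqx iruef mbdtn jnh okujg buh fyxxg
Final line count: 13

Answer: 13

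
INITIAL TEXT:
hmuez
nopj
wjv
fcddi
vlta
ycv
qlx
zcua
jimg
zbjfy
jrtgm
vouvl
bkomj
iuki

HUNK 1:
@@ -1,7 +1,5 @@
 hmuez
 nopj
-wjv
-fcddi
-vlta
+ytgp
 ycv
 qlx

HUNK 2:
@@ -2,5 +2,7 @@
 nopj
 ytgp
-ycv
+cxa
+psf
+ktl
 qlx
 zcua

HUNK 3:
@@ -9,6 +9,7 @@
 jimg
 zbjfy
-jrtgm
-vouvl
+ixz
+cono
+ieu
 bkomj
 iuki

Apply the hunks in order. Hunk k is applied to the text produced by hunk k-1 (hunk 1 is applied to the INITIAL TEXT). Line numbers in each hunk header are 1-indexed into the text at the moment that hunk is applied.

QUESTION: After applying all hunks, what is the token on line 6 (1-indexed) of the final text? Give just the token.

Hunk 1: at line 1 remove [wjv,fcddi,vlta] add [ytgp] -> 12 lines: hmuez nopj ytgp ycv qlx zcua jimg zbjfy jrtgm vouvl bkomj iuki
Hunk 2: at line 2 remove [ycv] add [cxa,psf,ktl] -> 14 lines: hmuez nopj ytgp cxa psf ktl qlx zcua jimg zbjfy jrtgm vouvl bkomj iuki
Hunk 3: at line 9 remove [jrtgm,vouvl] add [ixz,cono,ieu] -> 15 lines: hmuez nopj ytgp cxa psf ktl qlx zcua jimg zbjfy ixz cono ieu bkomj iuki
Final line 6: ktl

Answer: ktl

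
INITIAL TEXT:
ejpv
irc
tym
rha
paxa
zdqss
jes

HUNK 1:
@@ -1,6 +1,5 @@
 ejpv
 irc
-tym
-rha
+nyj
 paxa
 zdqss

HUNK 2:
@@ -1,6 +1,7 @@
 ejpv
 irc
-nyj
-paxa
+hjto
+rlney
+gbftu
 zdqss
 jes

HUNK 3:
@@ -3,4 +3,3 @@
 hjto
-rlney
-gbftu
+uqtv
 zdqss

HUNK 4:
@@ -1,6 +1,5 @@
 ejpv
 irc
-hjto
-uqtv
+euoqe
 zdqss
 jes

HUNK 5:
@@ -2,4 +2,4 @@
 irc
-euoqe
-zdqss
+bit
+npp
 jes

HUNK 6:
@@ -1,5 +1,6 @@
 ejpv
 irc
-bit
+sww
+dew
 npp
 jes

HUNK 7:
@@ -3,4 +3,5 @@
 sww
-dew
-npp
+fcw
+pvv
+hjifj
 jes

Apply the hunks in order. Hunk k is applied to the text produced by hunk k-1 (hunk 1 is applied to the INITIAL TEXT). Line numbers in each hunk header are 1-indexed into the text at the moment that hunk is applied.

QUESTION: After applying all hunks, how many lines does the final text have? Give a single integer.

Answer: 7

Derivation:
Hunk 1: at line 1 remove [tym,rha] add [nyj] -> 6 lines: ejpv irc nyj paxa zdqss jes
Hunk 2: at line 1 remove [nyj,paxa] add [hjto,rlney,gbftu] -> 7 lines: ejpv irc hjto rlney gbftu zdqss jes
Hunk 3: at line 3 remove [rlney,gbftu] add [uqtv] -> 6 lines: ejpv irc hjto uqtv zdqss jes
Hunk 4: at line 1 remove [hjto,uqtv] add [euoqe] -> 5 lines: ejpv irc euoqe zdqss jes
Hunk 5: at line 2 remove [euoqe,zdqss] add [bit,npp] -> 5 lines: ejpv irc bit npp jes
Hunk 6: at line 1 remove [bit] add [sww,dew] -> 6 lines: ejpv irc sww dew npp jes
Hunk 7: at line 3 remove [dew,npp] add [fcw,pvv,hjifj] -> 7 lines: ejpv irc sww fcw pvv hjifj jes
Final line count: 7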